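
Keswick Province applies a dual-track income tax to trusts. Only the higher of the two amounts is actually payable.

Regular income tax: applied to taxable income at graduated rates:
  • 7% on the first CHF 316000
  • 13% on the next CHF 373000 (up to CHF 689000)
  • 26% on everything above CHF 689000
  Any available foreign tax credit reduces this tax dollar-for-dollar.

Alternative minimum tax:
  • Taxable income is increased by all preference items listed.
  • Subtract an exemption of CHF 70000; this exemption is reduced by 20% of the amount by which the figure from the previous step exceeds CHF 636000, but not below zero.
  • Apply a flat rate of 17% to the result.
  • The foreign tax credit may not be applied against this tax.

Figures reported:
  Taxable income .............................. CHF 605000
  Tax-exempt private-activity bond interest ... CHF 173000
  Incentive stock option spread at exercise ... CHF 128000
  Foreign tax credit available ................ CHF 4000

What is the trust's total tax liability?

CHF 151300

Alternative minimum tax:
  Adjusted income: CHF 605000 + CHF 173000 + CHF 128000 = CHF 906000
  Exemption: CHF 70000 − 20% × (CHF 906000 − CHF 636000) = CHF 70000 − CHF 54000 = CHF 16000
  Base: CHF 906000 − CHF 16000 = CHF 890000
  CHF 890000 × 17% = CHF 151300

Regular income tax:
  CHF 316000 × 7% = CHF 22120
  CHF 289000 × 13% = CHF 37570
  → CHF 59690
  Less foreign tax credit CHF 4000 → CHF 55690

CHF 151300 > CHF 55690, so the alternative minimum tax is the binding amount.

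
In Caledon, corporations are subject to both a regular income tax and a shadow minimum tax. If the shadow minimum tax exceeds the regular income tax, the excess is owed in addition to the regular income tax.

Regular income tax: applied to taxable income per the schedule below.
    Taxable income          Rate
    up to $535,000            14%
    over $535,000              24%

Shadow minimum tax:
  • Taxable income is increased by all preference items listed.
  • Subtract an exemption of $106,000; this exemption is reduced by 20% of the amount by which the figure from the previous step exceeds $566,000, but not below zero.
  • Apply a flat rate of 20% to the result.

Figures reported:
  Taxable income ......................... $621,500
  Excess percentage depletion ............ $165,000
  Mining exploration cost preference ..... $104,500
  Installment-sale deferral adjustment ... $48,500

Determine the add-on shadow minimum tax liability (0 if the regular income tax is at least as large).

Regular income tax:
  $535,000 × 14% = $74,900
  $86,500 × 24% = $20,760
  → $95,660

Shadow minimum tax:
  Adjusted income: $621,500 + $165,000 + $104,500 + $48,500 = $939,500
  Exemption: $106,000 − 20% × ($939,500 − $566,000) = $106,000 − $74,700 = $31,300
  Base: $939,500 − $31,300 = $908,200
  $908,200 × 20% = $181,640

Excess of shadow minimum tax over regular income tax: $181,640 − $95,660 = $85,980.

$85,980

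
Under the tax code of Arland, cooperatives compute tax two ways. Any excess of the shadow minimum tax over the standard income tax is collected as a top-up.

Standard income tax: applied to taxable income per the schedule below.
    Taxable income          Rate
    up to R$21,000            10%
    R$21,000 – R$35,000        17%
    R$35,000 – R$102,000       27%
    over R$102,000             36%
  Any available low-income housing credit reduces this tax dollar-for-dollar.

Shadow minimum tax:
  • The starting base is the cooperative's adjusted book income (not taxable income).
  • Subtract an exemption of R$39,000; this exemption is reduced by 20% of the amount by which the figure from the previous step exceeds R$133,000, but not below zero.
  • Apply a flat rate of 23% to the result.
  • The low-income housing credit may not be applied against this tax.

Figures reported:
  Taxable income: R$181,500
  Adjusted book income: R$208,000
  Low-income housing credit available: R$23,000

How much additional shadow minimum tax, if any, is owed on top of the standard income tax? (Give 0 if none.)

R$14,130

Standard income tax:
  R$21,000 × 10% = R$2,100
  R$14,000 × 17% = R$2,380
  R$67,000 × 27% = R$18,090
  R$79,500 × 36% = R$28,620
  → R$51,190
  Less low-income housing credit R$23,000 → R$28,190

Shadow minimum tax:
  Base (adjusted book income): R$208,000
  Exemption: R$39,000 − 20% × (R$208,000 − R$133,000) = R$39,000 − R$15,000 = R$24,000
  Base: R$208,000 − R$24,000 = R$184,000
  R$184,000 × 23% = R$42,320

Excess of shadow minimum tax over standard income tax: R$42,320 − R$28,190 = R$14,130.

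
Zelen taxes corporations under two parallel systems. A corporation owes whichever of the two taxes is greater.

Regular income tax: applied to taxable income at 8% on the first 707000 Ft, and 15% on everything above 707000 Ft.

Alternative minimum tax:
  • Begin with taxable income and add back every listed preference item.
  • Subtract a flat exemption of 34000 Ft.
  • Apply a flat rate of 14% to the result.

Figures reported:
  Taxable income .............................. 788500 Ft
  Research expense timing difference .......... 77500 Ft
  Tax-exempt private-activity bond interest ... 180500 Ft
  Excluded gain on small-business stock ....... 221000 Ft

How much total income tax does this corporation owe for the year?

Regular income tax:
  707000 Ft × 8% = 56560 Ft
  81500 Ft × 15% = 12225 Ft
  → 68785 Ft

Alternative minimum tax:
  Adjusted income: 788500 Ft + 77500 Ft + 180500 Ft + 221000 Ft = 1267500 Ft
  Less exemption 34000 Ft → base 1233500 Ft
  1233500 Ft × 14% = 172690 Ft

172690 Ft > 68785 Ft, so the alternative minimum tax is the binding amount.

172690 Ft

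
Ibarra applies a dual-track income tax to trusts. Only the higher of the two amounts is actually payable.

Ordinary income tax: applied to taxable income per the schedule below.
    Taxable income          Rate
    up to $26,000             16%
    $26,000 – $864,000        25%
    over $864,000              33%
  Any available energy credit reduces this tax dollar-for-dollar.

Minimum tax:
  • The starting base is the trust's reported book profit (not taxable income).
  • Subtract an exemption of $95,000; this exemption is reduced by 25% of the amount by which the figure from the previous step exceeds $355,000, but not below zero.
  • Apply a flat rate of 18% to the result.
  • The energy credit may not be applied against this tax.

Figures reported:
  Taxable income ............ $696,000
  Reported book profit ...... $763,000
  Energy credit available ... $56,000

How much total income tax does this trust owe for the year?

Minimum tax:
  Base (reported book profit): $763,000
  Exemption: 25% × ($763,000 − $355,000) = $102,000 ≥ $95,000, so the exemption is fully phased out
  Base: $763,000 − $0 = $763,000
  $763,000 × 18% = $137,340

Ordinary income tax:
  $26,000 × 16% = $4,160
  $670,000 × 25% = $167,500
  → $171,660
  Less energy credit $56,000 → $115,660

$137,340 > $115,660, so the minimum tax is the binding amount.

$137,340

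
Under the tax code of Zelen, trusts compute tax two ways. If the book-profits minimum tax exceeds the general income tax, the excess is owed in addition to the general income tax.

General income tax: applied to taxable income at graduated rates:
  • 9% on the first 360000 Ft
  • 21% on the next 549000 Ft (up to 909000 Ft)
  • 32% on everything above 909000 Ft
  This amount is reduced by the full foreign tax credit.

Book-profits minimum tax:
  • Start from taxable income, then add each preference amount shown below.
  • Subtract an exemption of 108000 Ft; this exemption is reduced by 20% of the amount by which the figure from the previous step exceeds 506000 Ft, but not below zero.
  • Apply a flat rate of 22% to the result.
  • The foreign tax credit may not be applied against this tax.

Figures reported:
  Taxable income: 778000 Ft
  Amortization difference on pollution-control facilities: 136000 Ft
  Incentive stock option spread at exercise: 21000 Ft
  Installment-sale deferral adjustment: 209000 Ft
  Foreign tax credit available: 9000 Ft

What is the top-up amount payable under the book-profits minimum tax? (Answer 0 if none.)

140500 Ft

General income tax:
  360000 Ft × 9% = 32400 Ft
  418000 Ft × 21% = 87780 Ft
  → 120180 Ft
  Less foreign tax credit 9000 Ft → 111180 Ft

Book-profits minimum tax:
  Adjusted income: 778000 Ft + 136000 Ft + 21000 Ft + 209000 Ft = 1144000 Ft
  Exemption: 20% × (1144000 Ft − 506000 Ft) = 127600 Ft ≥ 108000 Ft, so the exemption is fully phased out
  Base: 1144000 Ft − 0 Ft = 1144000 Ft
  1144000 Ft × 22% = 251680 Ft

Excess of book-profits minimum tax over general income tax: 251680 Ft − 111180 Ft = 140500 Ft.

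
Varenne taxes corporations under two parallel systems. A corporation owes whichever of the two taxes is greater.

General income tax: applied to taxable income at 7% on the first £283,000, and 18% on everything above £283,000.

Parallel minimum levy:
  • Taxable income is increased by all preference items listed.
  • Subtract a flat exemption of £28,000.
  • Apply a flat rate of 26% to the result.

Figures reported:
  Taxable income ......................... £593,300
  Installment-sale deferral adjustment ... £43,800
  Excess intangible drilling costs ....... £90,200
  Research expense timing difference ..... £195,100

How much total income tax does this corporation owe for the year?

Parallel minimum levy:
  Adjusted income: £593,300 + £43,800 + £90,200 + £195,100 = £922,400
  Less exemption £28,000 → base £894,400
  £894,400 × 26% = £232,544

General income tax:
  £283,000 × 7% = £19,810
  £310,300 × 18% = £55,854
  → £75,664

£232,544 > £75,664, so the parallel minimum levy is the binding amount.

£232,544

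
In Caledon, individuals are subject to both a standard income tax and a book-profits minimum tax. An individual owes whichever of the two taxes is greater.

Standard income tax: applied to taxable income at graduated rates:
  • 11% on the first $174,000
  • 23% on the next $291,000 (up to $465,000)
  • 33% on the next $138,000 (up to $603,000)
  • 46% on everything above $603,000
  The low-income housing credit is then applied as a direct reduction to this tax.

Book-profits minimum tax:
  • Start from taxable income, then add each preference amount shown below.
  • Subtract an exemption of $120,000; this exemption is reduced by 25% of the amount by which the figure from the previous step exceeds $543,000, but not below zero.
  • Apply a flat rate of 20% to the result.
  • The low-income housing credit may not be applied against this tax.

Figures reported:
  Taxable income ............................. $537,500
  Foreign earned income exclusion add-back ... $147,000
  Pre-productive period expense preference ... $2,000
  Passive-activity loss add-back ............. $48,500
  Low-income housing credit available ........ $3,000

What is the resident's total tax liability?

Standard income tax:
  $174,000 × 11% = $19,140
  $291,000 × 23% = $66,930
  $72,500 × 33% = $23,925
  → $109,995
  Less low-income housing credit $3,000 → $106,995

Book-profits minimum tax:
  Adjusted income: $537,500 + $147,000 + $2,000 + $48,500 = $735,000
  Exemption: $120,000 − 25% × ($735,000 − $543,000) = $120,000 − $48,000 = $72,000
  Base: $735,000 − $72,000 = $663,000
  $663,000 × 20% = $132,600

$132,600 > $106,995, so the book-profits minimum tax is the binding amount.

$132,600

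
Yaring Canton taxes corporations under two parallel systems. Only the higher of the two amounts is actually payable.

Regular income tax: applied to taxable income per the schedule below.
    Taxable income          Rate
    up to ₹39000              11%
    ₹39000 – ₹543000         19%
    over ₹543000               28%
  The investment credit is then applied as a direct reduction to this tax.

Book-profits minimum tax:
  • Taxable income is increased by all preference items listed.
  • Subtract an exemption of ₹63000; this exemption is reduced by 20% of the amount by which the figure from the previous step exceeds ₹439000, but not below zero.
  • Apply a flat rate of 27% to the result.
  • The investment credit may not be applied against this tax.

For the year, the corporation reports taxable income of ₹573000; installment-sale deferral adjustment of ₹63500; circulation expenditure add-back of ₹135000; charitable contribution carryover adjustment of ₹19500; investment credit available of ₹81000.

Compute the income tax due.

₹213570

Regular income tax:
  ₹39000 × 11% = ₹4290
  ₹504000 × 19% = ₹95760
  ₹30000 × 28% = ₹8400
  → ₹108450
  Less investment credit ₹81000 → ₹27450

Book-profits minimum tax:
  Adjusted income: ₹573000 + ₹63500 + ₹135000 + ₹19500 = ₹791000
  Exemption: 20% × (₹791000 − ₹439000) = ₹70400 ≥ ₹63000, so the exemption is fully phased out
  Base: ₹791000 − ₹0 = ₹791000
  ₹791000 × 27% = ₹213570

₹213570 > ₹27450, so the book-profits minimum tax is the binding amount.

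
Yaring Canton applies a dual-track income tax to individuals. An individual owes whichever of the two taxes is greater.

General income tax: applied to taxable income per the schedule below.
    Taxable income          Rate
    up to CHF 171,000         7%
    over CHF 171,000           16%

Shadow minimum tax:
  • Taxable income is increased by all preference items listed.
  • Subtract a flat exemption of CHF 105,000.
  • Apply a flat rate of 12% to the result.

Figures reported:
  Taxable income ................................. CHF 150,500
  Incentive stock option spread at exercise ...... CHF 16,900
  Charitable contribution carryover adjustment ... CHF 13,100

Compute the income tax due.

CHF 10,535

General income tax:
  CHF 150,500 × 7% = CHF 10,535

Shadow minimum tax:
  Adjusted income: CHF 150,500 + CHF 16,900 + CHF 13,100 = CHF 180,500
  Less exemption CHF 105,000 → base CHF 75,500
  CHF 75,500 × 12% = CHF 9,060

CHF 10,535 > CHF 9,060, so the general income tax governs.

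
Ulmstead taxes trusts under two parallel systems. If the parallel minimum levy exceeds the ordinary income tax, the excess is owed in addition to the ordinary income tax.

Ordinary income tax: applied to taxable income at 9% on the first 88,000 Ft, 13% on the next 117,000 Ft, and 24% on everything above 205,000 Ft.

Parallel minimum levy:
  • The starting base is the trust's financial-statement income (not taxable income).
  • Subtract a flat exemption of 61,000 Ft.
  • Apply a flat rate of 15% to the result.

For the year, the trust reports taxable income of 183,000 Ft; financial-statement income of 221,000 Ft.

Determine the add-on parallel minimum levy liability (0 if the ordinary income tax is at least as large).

Parallel minimum levy:
  Base (financial-statement income): 221,000 Ft
  Less exemption 61,000 Ft → base 160,000 Ft
  160,000 Ft × 15% = 24,000 Ft

Ordinary income tax:
  88,000 Ft × 9% = 7,920 Ft
  95,000 Ft × 13% = 12,350 Ft
  → 20,270 Ft

Excess of parallel minimum levy over ordinary income tax: 24,000 Ft − 20,270 Ft = 3,730 Ft.

3,730 Ft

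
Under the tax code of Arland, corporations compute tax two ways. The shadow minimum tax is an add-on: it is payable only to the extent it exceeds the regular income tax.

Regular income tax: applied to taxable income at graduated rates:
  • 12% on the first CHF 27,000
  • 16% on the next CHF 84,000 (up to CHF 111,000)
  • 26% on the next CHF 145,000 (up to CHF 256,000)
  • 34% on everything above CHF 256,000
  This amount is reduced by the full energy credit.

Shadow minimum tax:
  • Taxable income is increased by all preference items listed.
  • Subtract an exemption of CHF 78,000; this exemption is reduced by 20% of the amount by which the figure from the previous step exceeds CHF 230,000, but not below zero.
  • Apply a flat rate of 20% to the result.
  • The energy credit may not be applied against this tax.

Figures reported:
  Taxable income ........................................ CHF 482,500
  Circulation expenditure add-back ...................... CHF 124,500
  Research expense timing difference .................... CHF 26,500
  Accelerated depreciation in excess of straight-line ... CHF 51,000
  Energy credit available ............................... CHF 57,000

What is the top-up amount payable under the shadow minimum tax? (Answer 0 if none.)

CHF 62,510

Shadow minimum tax:
  Adjusted income: CHF 482,500 + CHF 124,500 + CHF 26,500 + CHF 51,000 = CHF 684,500
  Exemption: 20% × (CHF 684,500 − CHF 230,000) = CHF 90,900 ≥ CHF 78,000, so the exemption is fully phased out
  Base: CHF 684,500 − CHF 0 = CHF 684,500
  CHF 684,500 × 20% = CHF 136,900

Regular income tax:
  CHF 27,000 × 12% = CHF 3,240
  CHF 84,000 × 16% = CHF 13,440
  CHF 145,000 × 26% = CHF 37,700
  CHF 226,500 × 34% = CHF 77,010
  → CHF 131,390
  Less energy credit CHF 57,000 → CHF 74,390

Excess of shadow minimum tax over regular income tax: CHF 136,900 − CHF 74,390 = CHF 62,510.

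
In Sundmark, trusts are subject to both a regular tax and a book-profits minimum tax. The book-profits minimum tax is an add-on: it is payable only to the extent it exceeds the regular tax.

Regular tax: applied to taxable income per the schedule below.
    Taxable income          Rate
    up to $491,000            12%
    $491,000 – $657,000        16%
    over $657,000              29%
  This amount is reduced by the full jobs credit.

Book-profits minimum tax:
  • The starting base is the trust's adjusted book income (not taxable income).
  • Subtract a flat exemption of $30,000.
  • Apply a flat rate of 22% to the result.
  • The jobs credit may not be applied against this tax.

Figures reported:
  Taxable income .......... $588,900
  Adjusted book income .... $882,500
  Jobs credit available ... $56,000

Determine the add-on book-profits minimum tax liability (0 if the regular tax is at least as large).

$168,966

Regular tax:
  $491,000 × 12% = $58,920
  $97,900 × 16% = $15,664
  → $74,584
  Less jobs credit $56,000 → $18,584

Book-profits minimum tax:
  Base (adjusted book income): $882,500
  Less exemption $30,000 → base $852,500
  $852,500 × 22% = $187,550

Excess of book-profits minimum tax over regular tax: $187,550 − $18,584 = $168,966.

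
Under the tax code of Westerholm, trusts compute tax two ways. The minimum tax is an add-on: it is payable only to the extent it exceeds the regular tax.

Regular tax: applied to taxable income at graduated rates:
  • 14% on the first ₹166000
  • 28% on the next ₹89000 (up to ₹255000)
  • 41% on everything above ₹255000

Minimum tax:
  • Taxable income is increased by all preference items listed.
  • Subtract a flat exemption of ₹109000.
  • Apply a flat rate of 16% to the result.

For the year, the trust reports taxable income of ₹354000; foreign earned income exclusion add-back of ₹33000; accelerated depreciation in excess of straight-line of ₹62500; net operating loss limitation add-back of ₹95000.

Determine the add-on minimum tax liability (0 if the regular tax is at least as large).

₹0

Minimum tax:
  Adjusted income: ₹354000 + ₹33000 + ₹62500 + ₹95000 = ₹544500
  Less exemption ₹109000 → base ₹435500
  ₹435500 × 16% = ₹69680

Regular tax:
  ₹166000 × 14% = ₹23240
  ₹89000 × 28% = ₹24920
  ₹99000 × 41% = ₹40590
  → ₹88750

₹69680 ≤ ₹88750, so no add-on is due.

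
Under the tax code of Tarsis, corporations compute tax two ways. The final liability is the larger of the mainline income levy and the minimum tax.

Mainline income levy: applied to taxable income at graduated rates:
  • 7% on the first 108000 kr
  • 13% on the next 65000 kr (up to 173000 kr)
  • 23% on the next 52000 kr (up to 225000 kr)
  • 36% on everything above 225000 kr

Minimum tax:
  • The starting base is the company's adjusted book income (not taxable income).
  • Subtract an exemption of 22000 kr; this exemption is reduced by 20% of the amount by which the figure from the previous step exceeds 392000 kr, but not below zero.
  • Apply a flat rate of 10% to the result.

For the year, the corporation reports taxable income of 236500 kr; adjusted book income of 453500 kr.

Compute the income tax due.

Minimum tax:
  Base (adjusted book income): 453500 kr
  Exemption: 22000 kr − 20% × (453500 kr − 392000 kr) = 22000 kr − 12300 kr = 9700 kr
  Base: 453500 kr − 9700 kr = 443800 kr
  443800 kr × 10% = 44380 kr

Mainline income levy:
  108000 kr × 7% = 7560 kr
  65000 kr × 13% = 8450 kr
  52000 kr × 23% = 11960 kr
  11500 kr × 36% = 4140 kr
  → 32110 kr

44380 kr > 32110 kr, so the minimum tax is the binding amount.

44380 kr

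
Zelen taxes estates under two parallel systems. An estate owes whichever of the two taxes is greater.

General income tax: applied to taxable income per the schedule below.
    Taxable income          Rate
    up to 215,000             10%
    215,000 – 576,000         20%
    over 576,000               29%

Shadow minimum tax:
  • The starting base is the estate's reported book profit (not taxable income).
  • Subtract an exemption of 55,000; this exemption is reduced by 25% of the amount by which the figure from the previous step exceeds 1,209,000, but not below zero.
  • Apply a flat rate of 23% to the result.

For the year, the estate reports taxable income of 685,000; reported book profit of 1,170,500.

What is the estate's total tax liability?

256,565

Shadow minimum tax:
  Base (reported book profit): 1,170,500
  Exemption: 1,170,500 ≤ 1,209,000, so full 55,000 applies
  Base: 1,170,500 − 55,000 = 1,115,500
  1,115,500 × 23% = 256,565

General income tax:
  215,000 × 10% = 21,500
  361,000 × 20% = 72,200
  109,000 × 29% = 31,610
  → 125,310

256,565 > 125,310, so the shadow minimum tax is the binding amount.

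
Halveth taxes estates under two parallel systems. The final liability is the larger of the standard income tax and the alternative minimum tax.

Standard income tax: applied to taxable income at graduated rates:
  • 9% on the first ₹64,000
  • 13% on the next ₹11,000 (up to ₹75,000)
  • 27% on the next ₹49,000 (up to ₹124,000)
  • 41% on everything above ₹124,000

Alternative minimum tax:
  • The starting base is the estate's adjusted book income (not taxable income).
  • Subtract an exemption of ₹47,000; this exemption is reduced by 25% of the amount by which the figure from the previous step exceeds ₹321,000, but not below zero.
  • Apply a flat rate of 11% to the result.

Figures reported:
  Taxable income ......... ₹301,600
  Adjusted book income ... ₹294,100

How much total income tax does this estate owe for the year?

₹93,236

Standard income tax:
  ₹64,000 × 9% = ₹5,760
  ₹11,000 × 13% = ₹1,430
  ₹49,000 × 27% = ₹13,230
  ₹177,600 × 41% = ₹72,816
  → ₹93,236

Alternative minimum tax:
  Base (adjusted book income): ₹294,100
  Exemption: ₹294,100 ≤ ₹321,000, so full ₹47,000 applies
  Base: ₹294,100 − ₹47,000 = ₹247,100
  ₹247,100 × 11% = ₹27,181

₹93,236 > ₹27,181, so the standard income tax governs.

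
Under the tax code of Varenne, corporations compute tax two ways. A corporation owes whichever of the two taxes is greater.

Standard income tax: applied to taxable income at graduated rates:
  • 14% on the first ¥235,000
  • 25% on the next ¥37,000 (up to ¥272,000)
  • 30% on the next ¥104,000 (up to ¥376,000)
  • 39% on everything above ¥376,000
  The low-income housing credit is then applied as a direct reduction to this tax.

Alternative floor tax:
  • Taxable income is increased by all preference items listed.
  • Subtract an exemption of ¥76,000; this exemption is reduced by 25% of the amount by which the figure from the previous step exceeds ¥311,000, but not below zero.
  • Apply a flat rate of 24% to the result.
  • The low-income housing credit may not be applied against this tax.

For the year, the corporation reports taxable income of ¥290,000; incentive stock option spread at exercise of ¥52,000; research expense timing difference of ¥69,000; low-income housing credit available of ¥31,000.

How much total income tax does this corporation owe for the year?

Standard income tax:
  ¥235,000 × 14% = ¥32,900
  ¥37,000 × 25% = ¥9,250
  ¥18,000 × 30% = ¥5,400
  → ¥47,550
  Less low-income housing credit ¥31,000 → ¥16,550

Alternative floor tax:
  Adjusted income: ¥290,000 + ¥52,000 + ¥69,000 = ¥411,000
  Exemption: ¥76,000 − 25% × (¥411,000 − ¥311,000) = ¥76,000 − ¥25,000 = ¥51,000
  Base: ¥411,000 − ¥51,000 = ¥360,000
  ¥360,000 × 24% = ¥86,400

¥86,400 > ¥16,550, so the alternative floor tax is the binding amount.

¥86,400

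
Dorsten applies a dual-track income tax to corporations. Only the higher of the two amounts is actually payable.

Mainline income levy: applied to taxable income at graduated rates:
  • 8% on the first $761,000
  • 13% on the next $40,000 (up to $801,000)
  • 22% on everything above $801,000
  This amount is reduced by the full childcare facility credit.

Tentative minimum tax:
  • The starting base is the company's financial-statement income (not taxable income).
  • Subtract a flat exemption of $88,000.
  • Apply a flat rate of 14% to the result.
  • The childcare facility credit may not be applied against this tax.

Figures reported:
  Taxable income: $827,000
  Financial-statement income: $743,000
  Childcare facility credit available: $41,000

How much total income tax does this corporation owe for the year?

Mainline income levy:
  $761,000 × 8% = $60,880
  $40,000 × 13% = $5,200
  $26,000 × 22% = $5,720
  → $71,800
  Less childcare facility credit $41,000 → $30,800

Tentative minimum tax:
  Base (financial-statement income): $743,000
  Less exemption $88,000 → base $655,000
  $655,000 × 14% = $91,700

$91,700 > $30,800, so the tentative minimum tax is the binding amount.

$91,700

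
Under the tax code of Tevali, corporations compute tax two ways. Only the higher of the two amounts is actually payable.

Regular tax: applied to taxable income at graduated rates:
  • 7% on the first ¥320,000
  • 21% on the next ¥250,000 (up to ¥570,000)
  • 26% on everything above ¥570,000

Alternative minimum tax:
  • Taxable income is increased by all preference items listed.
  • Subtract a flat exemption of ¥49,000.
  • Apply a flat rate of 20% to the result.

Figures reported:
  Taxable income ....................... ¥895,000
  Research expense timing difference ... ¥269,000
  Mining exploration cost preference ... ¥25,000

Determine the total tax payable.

¥228,000

Regular tax:
  ¥320,000 × 7% = ¥22,400
  ¥250,000 × 21% = ¥52,500
  ¥325,000 × 26% = ¥84,500
  → ¥159,400

Alternative minimum tax:
  Adjusted income: ¥895,000 + ¥269,000 + ¥25,000 = ¥1,189,000
  Less exemption ¥49,000 → base ¥1,140,000
  ¥1,140,000 × 20% = ¥228,000

¥228,000 > ¥159,400, so the alternative minimum tax is the binding amount.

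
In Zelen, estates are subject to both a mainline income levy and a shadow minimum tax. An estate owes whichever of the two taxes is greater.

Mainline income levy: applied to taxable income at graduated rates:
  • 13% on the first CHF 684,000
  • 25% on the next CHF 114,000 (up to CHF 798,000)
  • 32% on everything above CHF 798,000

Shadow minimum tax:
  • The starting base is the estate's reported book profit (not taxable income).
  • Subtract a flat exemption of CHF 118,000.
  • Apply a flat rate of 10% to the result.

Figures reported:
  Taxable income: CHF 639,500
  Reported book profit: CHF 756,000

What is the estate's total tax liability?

CHF 83,135

Shadow minimum tax:
  Base (reported book profit): CHF 756,000
  Less exemption CHF 118,000 → base CHF 638,000
  CHF 638,000 × 10% = CHF 63,800

Mainline income levy:
  CHF 639,500 × 13% = CHF 83,135

CHF 83,135 > CHF 63,800, so the mainline income levy governs.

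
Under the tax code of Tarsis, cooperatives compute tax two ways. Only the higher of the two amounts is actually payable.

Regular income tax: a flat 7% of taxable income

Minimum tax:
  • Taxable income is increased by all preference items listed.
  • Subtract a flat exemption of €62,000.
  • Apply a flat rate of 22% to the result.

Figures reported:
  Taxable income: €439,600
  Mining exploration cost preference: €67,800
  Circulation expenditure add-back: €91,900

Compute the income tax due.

Regular income tax:
  €439,600 × 7% = €30,772

Minimum tax:
  Adjusted income: €439,600 + €67,800 + €91,900 = €599,300
  Less exemption €62,000 → base €537,300
  €537,300 × 22% = €118,206

€118,206 > €30,772, so the minimum tax is the binding amount.

€118,206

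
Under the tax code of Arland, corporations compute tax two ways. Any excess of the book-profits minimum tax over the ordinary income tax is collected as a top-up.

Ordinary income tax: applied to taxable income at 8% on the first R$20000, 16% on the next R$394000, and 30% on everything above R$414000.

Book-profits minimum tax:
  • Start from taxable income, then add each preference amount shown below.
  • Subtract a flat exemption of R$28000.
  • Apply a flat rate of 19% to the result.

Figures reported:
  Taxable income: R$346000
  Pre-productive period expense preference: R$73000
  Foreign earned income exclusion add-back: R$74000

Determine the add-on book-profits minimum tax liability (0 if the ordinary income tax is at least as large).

R$34590

Book-profits minimum tax:
  Adjusted income: R$346000 + R$73000 + R$74000 = R$493000
  Less exemption R$28000 → base R$465000
  R$465000 × 19% = R$88350

Ordinary income tax:
  R$20000 × 8% = R$1600
  R$326000 × 16% = R$52160
  → R$53760

Excess of book-profits minimum tax over ordinary income tax: R$88350 − R$53760 = R$34590.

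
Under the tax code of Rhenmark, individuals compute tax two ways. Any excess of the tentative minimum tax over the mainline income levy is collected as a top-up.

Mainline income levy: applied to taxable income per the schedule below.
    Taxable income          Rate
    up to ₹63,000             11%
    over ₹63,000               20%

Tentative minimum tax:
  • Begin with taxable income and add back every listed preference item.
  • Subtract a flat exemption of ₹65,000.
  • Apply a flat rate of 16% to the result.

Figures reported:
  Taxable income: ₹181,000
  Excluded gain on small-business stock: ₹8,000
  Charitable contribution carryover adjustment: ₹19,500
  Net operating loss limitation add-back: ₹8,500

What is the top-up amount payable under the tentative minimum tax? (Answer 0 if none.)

Mainline income levy:
  ₹63,000 × 11% = ₹6,930
  ₹118,000 × 20% = ₹23,600
  → ₹30,530

Tentative minimum tax:
  Adjusted income: ₹181,000 + ₹8,000 + ₹19,500 + ₹8,500 = ₹217,000
  Less exemption ₹65,000 → base ₹152,000
  ₹152,000 × 16% = ₹24,320

₹24,320 ≤ ₹30,530, so no add-on is due.

₹0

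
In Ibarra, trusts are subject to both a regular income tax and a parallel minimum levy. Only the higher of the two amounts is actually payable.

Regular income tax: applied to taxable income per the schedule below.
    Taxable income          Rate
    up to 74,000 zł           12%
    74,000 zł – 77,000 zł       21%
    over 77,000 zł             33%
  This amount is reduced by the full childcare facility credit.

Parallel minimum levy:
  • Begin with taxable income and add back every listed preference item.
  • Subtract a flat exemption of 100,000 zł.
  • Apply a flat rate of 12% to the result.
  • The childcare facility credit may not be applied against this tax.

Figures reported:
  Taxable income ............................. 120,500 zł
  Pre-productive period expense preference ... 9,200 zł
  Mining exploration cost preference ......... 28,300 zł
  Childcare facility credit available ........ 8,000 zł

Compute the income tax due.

15,865 zł

Regular income tax:
  74,000 zł × 12% = 8,880 zł
  3,000 zł × 21% = 630 zł
  43,500 zł × 33% = 14,355 zł
  → 23,865 zł
  Less childcare facility credit 8,000 zł → 15,865 zł

Parallel minimum levy:
  Adjusted income: 120,500 zł + 9,200 zł + 28,300 zł = 158,000 zł
  Less exemption 100,000 zł → base 58,000 zł
  58,000 zł × 12% = 6,960 zł

15,865 zł > 6,960 zł, so the regular income tax governs.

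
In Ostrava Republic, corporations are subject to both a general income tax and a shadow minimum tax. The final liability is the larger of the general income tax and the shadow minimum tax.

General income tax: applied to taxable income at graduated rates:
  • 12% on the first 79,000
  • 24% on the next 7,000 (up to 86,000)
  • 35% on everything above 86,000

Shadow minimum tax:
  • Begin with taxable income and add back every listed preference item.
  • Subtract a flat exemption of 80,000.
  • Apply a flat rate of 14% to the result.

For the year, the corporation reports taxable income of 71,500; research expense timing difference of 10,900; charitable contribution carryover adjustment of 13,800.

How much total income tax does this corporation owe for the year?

8,580

Shadow minimum tax:
  Adjusted income: 71,500 + 10,900 + 13,800 = 96,200
  Less exemption 80,000 → base 16,200
  16,200 × 14% = 2,268

General income tax:
  71,500 × 12% = 8,580

8,580 > 2,268, so the general income tax governs.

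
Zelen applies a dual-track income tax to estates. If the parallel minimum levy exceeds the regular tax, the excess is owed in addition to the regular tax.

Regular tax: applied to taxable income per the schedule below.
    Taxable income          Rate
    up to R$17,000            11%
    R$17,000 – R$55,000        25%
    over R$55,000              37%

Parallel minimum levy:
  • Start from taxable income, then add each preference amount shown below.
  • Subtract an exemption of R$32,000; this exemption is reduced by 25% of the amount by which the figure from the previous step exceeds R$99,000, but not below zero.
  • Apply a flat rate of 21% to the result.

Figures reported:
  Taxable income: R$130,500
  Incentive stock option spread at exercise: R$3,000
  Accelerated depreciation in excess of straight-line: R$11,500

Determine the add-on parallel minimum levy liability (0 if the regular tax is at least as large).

Parallel minimum levy:
  Adjusted income: R$130,500 + R$3,000 + R$11,500 = R$145,000
  Exemption: R$32,000 − 25% × (R$145,000 − R$99,000) = R$32,000 − R$11,500 = R$20,500
  Base: R$145,000 − R$20,500 = R$124,500
  R$124,500 × 21% = R$26,145

Regular tax:
  R$17,000 × 11% = R$1,870
  R$38,000 × 25% = R$9,500
  R$75,500 × 37% = R$27,935
  → R$39,305

R$26,145 ≤ R$39,305, so no add-on is due.

R$0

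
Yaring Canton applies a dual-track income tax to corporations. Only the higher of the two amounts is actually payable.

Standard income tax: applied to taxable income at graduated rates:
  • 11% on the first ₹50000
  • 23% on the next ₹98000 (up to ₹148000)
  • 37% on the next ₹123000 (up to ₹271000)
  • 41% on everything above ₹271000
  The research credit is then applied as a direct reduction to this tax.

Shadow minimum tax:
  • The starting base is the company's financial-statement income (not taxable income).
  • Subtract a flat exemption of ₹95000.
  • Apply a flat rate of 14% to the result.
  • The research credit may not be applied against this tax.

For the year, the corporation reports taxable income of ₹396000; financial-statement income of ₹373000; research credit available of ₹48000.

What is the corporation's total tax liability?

Shadow minimum tax:
  Base (financial-statement income): ₹373000
  Less exemption ₹95000 → base ₹278000
  ₹278000 × 14% = ₹38920

Standard income tax:
  ₹50000 × 11% = ₹5500
  ₹98000 × 23% = ₹22540
  ₹123000 × 37% = ₹45510
  ₹125000 × 41% = ₹51250
  → ₹124800
  Less research credit ₹48000 → ₹76800

₹76800 > ₹38920, so the standard income tax governs.

₹76800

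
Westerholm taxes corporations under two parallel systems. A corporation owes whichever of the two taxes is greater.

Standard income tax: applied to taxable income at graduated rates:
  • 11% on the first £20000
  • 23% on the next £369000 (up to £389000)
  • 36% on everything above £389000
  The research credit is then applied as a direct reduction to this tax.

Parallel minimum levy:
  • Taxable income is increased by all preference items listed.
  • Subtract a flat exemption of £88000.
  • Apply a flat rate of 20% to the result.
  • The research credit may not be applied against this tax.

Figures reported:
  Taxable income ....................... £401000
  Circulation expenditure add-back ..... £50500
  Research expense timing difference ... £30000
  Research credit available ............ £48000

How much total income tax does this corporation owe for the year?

Standard income tax:
  £20000 × 11% = £2200
  £369000 × 23% = £84870
  £12000 × 36% = £4320
  → £91390
  Less research credit £48000 → £43390

Parallel minimum levy:
  Adjusted income: £401000 + £50500 + £30000 = £481500
  Less exemption £88000 → base £393500
  £393500 × 20% = £78700

£78700 > £43390, so the parallel minimum levy is the binding amount.

£78700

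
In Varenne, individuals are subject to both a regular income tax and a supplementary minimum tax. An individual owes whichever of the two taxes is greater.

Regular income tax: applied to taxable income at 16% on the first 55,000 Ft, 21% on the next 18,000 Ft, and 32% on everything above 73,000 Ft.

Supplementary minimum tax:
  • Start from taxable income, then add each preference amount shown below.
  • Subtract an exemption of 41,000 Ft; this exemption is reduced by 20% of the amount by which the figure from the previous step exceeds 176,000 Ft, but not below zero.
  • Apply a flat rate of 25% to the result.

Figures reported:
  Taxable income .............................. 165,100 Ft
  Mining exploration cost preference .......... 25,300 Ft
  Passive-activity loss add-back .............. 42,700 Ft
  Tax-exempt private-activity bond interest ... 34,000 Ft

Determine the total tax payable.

61,080 Ft

Supplementary minimum tax:
  Adjusted income: 165,100 Ft + 25,300 Ft + 42,700 Ft + 34,000 Ft = 267,100 Ft
  Exemption: 41,000 Ft − 20% × (267,100 Ft − 176,000 Ft) = 41,000 Ft − 18,220 Ft = 22,780 Ft
  Base: 267,100 Ft − 22,780 Ft = 244,320 Ft
  244,320 Ft × 25% = 61,080 Ft

Regular income tax:
  55,000 Ft × 16% = 8,800 Ft
  18,000 Ft × 21% = 3,780 Ft
  92,100 Ft × 32% = 29,472 Ft
  → 42,052 Ft

61,080 Ft > 42,052 Ft, so the supplementary minimum tax is the binding amount.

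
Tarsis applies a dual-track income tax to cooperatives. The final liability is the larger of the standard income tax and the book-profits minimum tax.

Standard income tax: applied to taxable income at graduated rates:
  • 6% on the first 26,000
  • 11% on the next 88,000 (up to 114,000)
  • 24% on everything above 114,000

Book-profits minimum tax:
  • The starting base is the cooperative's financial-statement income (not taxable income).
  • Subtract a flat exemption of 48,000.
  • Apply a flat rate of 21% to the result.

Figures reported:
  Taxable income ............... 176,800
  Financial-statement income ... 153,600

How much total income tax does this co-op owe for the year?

26,312

Book-profits minimum tax:
  Base (financial-statement income): 153,600
  Less exemption 48,000 → base 105,600
  105,600 × 21% = 22,176

Standard income tax:
  26,000 × 6% = 1,560
  88,000 × 11% = 9,680
  62,800 × 24% = 15,072
  → 26,312

26,312 > 22,176, so the standard income tax governs.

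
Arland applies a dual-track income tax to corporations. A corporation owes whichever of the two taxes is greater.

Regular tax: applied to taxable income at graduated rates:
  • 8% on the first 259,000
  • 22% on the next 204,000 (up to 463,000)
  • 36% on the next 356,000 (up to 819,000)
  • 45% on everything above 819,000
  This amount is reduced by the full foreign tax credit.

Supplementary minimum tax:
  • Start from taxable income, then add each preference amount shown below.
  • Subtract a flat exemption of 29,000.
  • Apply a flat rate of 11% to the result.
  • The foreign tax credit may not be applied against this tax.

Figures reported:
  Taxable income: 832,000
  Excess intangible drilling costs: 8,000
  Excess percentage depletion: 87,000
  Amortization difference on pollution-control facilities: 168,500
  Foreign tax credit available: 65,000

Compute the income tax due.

134,610

Regular tax:
  259,000 × 8% = 20,720
  204,000 × 22% = 44,880
  356,000 × 36% = 128,160
  13,000 × 45% = 5,850
  → 199,610
  Less foreign tax credit 65,000 → 134,610

Supplementary minimum tax:
  Adjusted income: 832,000 + 8,000 + 87,000 + 168,500 = 1,095,500
  Less exemption 29,000 → base 1,066,500
  1,066,500 × 11% = 117,315

134,610 > 117,315, so the regular tax governs.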